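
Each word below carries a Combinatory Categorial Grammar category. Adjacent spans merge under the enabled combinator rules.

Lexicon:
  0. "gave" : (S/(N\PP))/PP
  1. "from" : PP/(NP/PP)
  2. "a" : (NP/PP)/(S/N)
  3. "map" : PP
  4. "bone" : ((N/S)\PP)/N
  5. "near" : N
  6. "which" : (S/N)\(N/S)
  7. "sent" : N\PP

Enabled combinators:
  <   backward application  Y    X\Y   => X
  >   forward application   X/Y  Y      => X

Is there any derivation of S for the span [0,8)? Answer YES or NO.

[0,8] S   >
  [0,7] S/(N\PP)   >
    [0,1] "gave" : (S/(N\PP))/PP
    [1,7] PP   >
      [1,2] "from" : PP/(NP/PP)
      [2,7] NP/PP   >
        [2,3] "a" : (NP/PP)/(S/N)
        [3,7] S/N   <
          [3,6] N/S   <
            [3,4] "map" : PP
            [4,6] (N/S)\PP   >
              [4,5] "bone" : ((N/S)\PP)/N
              [5,6] "near" : N
          [6,7] "which" : (S/N)\(N/S)
  [7,8] "sent" : N\PP

YES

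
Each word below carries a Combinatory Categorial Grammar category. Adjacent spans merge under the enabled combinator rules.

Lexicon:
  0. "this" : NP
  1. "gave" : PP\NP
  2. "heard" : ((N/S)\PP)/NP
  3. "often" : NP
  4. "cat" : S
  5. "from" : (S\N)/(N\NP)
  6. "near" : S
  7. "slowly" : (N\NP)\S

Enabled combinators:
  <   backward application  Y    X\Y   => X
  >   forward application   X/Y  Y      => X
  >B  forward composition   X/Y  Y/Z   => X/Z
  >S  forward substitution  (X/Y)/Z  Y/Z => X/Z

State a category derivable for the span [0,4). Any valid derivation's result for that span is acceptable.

N/S

[0,8] S   <
  [0,5] N   >
    [0,4] N/S   <
      [0,2] PP   <
        [0,1] "this" : NP
        [1,2] "gave" : PP\NP
      [2,4] (N/S)\PP   >
        [2,3] "heard" : ((N/S)\PP)/NP
        [3,4] "often" : NP
    [4,5] "cat" : S
  [5,8] S\N   >
    [5,6] "from" : (S\N)/(N\NP)
    [6,8] N\NP   <
      [6,7] "near" : S
      [7,8] "slowly" : (N\NP)\S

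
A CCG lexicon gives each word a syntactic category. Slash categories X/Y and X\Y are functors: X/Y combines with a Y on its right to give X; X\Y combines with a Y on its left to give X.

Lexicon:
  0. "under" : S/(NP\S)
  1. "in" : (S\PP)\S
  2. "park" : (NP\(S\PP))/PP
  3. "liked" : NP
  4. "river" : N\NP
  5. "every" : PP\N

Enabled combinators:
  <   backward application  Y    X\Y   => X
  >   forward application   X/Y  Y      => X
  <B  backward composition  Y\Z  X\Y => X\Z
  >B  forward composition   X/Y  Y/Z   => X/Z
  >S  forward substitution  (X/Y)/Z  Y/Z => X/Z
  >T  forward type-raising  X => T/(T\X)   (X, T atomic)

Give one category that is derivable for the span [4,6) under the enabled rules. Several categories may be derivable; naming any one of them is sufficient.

PP\NP

[0,6] S   >
  [0,1] "under" : S/(NP\S)
  [1,6] NP\S   <B
    [1,2] "in" : (S\PP)\S
    [2,6] NP\(S\PP)   >
      [2,3] "park" : (NP\(S\PP))/PP
      [3,6] PP   <
        [3,4] "liked" : NP
        [4,6] PP\NP   <B
          [4,5] "river" : N\NP
          [5,6] "every" : PP\N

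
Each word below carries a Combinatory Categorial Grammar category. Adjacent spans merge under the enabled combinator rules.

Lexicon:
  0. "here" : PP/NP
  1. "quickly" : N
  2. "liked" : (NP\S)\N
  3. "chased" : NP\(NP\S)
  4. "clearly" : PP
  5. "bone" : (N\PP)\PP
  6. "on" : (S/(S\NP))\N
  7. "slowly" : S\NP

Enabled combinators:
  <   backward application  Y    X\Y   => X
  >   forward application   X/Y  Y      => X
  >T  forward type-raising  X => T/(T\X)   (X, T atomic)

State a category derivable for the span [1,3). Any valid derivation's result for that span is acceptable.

NP\S

[0,8] S   >
  [0,7] S/(S\NP)   <
    [0,6] N   <
      [0,4] PP   >
        [0,1] "here" : PP/NP
        [1,4] NP   <
          [1,3] NP\S   <
            [1,2] "quickly" : N
            [2,3] "liked" : (NP\S)\N
          [3,4] "chased" : NP\(NP\S)
      [4,6] N\PP   <
        [4,5] "clearly" : PP
        [5,6] "bone" : (N\PP)\PP
    [6,7] "on" : (S/(S\NP))\N
  [7,8] "slowly" : S\NP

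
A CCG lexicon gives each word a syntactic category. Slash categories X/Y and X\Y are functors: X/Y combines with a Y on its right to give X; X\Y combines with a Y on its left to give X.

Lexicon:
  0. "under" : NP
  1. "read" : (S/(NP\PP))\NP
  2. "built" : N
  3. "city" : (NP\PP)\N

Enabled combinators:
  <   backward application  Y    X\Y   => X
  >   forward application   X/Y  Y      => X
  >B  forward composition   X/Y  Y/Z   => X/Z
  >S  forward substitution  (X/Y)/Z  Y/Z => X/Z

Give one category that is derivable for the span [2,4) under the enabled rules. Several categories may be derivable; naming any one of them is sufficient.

NP\PP

[0,4] S   >
  [0,2] S/(NP\PP)   <
    [0,1] "under" : NP
    [1,2] "read" : (S/(NP\PP))\NP
  [2,4] NP\PP   <
    [2,3] "built" : N
    [3,4] "city" : (NP\PP)\N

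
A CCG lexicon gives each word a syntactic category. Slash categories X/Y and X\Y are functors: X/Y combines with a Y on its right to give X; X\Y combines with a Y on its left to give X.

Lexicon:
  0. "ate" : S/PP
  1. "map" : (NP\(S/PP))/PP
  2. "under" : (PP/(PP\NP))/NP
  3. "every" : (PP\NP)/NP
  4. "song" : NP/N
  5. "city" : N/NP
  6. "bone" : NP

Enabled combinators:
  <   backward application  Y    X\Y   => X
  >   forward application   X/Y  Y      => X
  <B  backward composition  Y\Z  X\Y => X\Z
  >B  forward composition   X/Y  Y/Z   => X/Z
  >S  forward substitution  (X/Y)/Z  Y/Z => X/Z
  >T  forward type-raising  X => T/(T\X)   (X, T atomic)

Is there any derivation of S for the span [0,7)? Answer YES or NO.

NO

S/PP (NP\(S/PP))/PP (PP/(PP\NP))/NP (PP\NP)/NP NP/N N/NP NP
CKY chart[0,7] = {N/(N\NP), NP, NP/(NP\NP), PP/(PP\NP), S/(S\NP)}; S ∉ chart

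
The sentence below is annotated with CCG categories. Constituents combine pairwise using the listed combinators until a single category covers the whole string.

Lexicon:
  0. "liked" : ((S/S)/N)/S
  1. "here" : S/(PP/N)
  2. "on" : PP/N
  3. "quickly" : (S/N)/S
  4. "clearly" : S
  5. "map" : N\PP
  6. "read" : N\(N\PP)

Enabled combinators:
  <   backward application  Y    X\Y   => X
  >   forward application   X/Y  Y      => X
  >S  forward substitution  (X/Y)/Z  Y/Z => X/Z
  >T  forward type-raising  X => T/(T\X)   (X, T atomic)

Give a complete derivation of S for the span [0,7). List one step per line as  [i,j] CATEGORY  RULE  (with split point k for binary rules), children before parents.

[0,7] S   >
  [0,5] S/N   >S
    [0,3] (S/S)/N   >
      [0,1] "liked" : ((S/S)/N)/S
      [1,3] S   >
        [1,2] "here" : S/(PP/N)
        [2,3] "on" : PP/N
    [3,5] S/N   >
      [3,4] "quickly" : (S/N)/S
      [4,5] "clearly" : S
  [5,7] N   <
    [5,6] "map" : N\PP
    [6,7] "read" : N\(N\PP)

[0,1] ((S/S)/N)/S  lex  "liked"
[1,2] S/(PP/N)  lex  "here"
[2,3] PP/N  lex  "on"
[1,3] S  >  k=2
[0,3] (S/S)/N  >  k=1
[3,4] (S/N)/S  lex  "quickly"
[4,5] S  lex  "clearly"
[3,5] S/N  >  k=4
[0,5] S/N  >S  k=3
[5,6] N\PP  lex  "map"
[6,7] N\(N\PP)  lex  "read"
[5,7] N  <  k=6
[0,7] S  >  k=5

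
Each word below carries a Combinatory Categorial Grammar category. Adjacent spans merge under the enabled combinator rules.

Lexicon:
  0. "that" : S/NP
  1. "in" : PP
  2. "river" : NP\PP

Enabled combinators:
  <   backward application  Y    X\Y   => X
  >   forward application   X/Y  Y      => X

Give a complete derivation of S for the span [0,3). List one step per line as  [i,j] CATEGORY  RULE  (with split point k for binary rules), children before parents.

[0,1] S/NP  lex  "that"
[1,2] PP  lex  "in"
[2,3] NP\PP  lex  "river"
[1,3] NP  <  k=2
[0,3] S  >  k=1

[0,3] S   >
  [0,1] "that" : S/NP
  [1,3] NP   <
    [1,2] "in" : PP
    [2,3] "river" : NP\PP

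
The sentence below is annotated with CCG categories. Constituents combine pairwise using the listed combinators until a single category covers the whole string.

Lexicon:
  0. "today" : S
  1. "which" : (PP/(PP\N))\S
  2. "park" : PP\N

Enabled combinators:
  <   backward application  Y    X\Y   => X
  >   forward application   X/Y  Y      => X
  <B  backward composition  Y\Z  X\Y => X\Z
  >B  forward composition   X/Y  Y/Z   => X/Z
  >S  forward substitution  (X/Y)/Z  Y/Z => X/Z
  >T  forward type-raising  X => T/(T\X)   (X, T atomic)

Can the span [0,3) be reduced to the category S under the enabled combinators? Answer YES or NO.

NO

S (PP/(PP\N))\S PP\N
CKY chart[0,3] = {N/(N\PP), NP/(NP\PP), PP, PP/(PP\PP), S/(S\PP)}; S ∉ chart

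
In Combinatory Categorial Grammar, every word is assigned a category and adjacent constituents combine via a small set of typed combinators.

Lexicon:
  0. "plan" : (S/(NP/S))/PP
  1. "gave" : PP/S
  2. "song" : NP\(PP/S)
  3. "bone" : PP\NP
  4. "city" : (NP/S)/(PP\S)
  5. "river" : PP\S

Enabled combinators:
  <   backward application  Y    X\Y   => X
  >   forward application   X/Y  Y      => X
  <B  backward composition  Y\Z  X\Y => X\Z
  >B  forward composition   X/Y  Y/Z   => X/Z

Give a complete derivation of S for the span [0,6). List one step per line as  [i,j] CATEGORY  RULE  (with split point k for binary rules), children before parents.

[0,6] S   >
  [0,4] S/(NP/S)   >
    [0,1] "plan" : (S/(NP/S))/PP
    [1,4] PP   <
      [1,3] NP   <
        [1,2] "gave" : PP/S
        [2,3] "song" : NP\(PP/S)
      [3,4] "bone" : PP\NP
  [4,6] NP/S   >
    [4,5] "city" : (NP/S)/(PP\S)
    [5,6] "river" : PP\S

[0,1] (S/(NP/S))/PP  lex  "plan"
[1,2] PP/S  lex  "gave"
[2,3] NP\(PP/S)  lex  "song"
[1,3] NP  <  k=2
[3,4] PP\NP  lex  "bone"
[1,4] PP  <  k=3
[0,4] S/(NP/S)  >  k=1
[4,5] (NP/S)/(PP\S)  lex  "city"
[5,6] PP\S  lex  "river"
[4,6] NP/S  >  k=5
[0,6] S  >  k=4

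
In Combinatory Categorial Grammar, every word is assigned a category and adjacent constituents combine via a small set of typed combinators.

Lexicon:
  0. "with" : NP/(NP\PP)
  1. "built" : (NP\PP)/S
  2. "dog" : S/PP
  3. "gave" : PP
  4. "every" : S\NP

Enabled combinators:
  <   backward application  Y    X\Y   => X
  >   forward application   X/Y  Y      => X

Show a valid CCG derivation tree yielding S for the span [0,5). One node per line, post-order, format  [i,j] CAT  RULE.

[0,5] S   <
  [0,4] NP   >
    [0,1] "with" : NP/(NP\PP)
    [1,4] NP\PP   >
      [1,2] "built" : (NP\PP)/S
      [2,4] S   >
        [2,3] "dog" : S/PP
        [3,4] "gave" : PP
  [4,5] "every" : S\NP

[0,1] NP/(NP\PP)  lex  "with"
[1,2] (NP\PP)/S  lex  "built"
[2,3] S/PP  lex  "dog"
[3,4] PP  lex  "gave"
[2,4] S  >  k=3
[1,4] NP\PP  >  k=2
[0,4] NP  >  k=1
[4,5] S\NP  lex  "every"
[0,5] S  <  k=4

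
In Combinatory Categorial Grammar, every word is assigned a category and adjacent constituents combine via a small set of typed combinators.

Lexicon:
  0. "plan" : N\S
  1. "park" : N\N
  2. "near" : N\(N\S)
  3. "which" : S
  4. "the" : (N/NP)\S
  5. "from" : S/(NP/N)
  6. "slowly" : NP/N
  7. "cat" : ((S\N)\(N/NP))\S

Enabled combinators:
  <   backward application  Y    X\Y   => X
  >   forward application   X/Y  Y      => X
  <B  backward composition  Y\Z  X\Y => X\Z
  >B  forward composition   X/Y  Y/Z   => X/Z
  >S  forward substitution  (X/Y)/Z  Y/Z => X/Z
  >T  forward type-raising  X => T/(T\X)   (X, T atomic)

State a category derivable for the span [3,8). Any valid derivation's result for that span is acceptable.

[0,8] S   <
  [0,3] N   <
    [0,2] N\S   <B
      [0,1] "plan" : N\S
      [1,2] "park" : N\N
    [2,3] "near" : N\(N\S)
  [3,8] S\N   <
    [3,5] N/NP   <
      [3,4] "which" : S
      [4,5] "the" : (N/NP)\S
    [5,8] (S\N)\(N/NP)   <
      [5,7] S   >
        [5,6] "from" : S/(NP/N)
        [6,7] "slowly" : NP/N
      [7,8] "cat" : ((S\N)\(N/NP))\S

S\N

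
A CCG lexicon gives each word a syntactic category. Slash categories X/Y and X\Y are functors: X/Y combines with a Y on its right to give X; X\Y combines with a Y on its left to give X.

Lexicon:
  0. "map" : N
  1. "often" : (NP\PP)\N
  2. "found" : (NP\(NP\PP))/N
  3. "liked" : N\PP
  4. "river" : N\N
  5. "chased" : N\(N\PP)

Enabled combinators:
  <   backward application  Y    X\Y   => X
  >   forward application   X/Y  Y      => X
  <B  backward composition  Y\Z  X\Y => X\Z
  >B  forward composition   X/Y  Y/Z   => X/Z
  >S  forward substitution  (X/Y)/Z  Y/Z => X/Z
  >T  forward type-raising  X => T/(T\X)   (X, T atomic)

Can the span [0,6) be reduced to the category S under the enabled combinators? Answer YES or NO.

NO

N (NP\PP)\N (NP\(NP\PP))/N N\PP N\N N\(N\PP)
CKY chart[0,6] = {N/(N\NP), NP, NP/(NP\NP), PP/(PP\NP), S/(S\NP)}; S ∉ chart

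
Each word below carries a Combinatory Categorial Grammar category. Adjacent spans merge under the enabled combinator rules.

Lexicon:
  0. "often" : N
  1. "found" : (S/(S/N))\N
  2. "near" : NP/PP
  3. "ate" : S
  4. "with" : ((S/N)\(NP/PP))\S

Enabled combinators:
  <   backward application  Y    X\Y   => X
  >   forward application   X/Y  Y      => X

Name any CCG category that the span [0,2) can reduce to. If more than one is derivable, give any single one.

S/(S/N)

[0,5] S   >
  [0,2] S/(S/N)   <
    [0,1] "often" : N
    [1,2] "found" : (S/(S/N))\N
  [2,5] S/N   <
    [2,3] "near" : NP/PP
    [3,5] (S/N)\(NP/PP)   <
      [3,4] "ate" : S
      [4,5] "with" : ((S/N)\(NP/PP))\S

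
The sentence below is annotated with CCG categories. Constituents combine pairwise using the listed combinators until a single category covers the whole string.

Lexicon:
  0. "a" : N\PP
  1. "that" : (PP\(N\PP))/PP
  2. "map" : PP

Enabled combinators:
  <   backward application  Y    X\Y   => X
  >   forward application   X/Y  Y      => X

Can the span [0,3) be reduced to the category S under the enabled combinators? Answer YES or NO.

N\PP (PP\(N\PP))/PP PP
CKY chart[0,3] = {PP}; S ∉ chart

NO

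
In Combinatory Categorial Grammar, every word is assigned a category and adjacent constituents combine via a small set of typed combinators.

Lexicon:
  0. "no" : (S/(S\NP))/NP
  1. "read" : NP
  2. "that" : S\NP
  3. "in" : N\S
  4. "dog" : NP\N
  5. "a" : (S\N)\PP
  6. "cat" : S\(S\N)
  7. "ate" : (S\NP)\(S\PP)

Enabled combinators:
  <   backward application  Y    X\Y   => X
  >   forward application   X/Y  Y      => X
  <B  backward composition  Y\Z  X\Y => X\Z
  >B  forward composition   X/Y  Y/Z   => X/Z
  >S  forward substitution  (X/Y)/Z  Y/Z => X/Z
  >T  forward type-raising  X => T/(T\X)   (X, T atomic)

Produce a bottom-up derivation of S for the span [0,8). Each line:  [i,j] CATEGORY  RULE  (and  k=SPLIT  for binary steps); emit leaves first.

[0,1] (S/(S\NP))/NP  lex  "no"
[1,2] NP  lex  "read"
[2,3] S\NP  lex  "that"
[1,3] S  <  k=2
[3,4] N\S  lex  "in"
[1,4] N  <  k=3
[4,5] NP\N  lex  "dog"
[1,5] NP  <  k=4
[0,5] S/(S\NP)  >  k=1
[5,6] (S\N)\PP  lex  "a"
[6,7] S\(S\N)  lex  "cat"
[5,7] S\PP  <B  k=6
[7,8] (S\NP)\(S\PP)  lex  "ate"
[5,8] S\NP  <  k=7
[0,8] S  >  k=5

[0,8] S   >
  [0,5] S/(S\NP)   >
    [0,1] "no" : (S/(S\NP))/NP
    [1,5] NP   <
      [1,4] N   <
        [1,3] S   <
          [1,2] "read" : NP
          [2,3] "that" : S\NP
        [3,4] "in" : N\S
      [4,5] "dog" : NP\N
  [5,8] S\NP   <
    [5,7] S\PP   <B
      [5,6] "a" : (S\N)\PP
      [6,7] "cat" : S\(S\N)
    [7,8] "ate" : (S\NP)\(S\PP)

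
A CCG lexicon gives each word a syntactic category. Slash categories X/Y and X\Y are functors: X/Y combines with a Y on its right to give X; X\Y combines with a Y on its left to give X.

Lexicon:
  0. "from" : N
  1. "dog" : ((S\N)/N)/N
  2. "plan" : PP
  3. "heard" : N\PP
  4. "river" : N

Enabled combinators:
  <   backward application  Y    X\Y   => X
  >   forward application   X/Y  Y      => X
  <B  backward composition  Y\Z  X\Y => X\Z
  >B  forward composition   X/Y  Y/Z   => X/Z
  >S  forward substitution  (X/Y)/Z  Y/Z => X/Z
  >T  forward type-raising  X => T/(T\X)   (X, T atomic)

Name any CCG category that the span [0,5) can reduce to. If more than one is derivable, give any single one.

[0,5] S   >
  [0,1] S/(S\N)   >T
    [0,1] "from" : N
  [1,5] S\N   >
    [1,4] (S\N)/N   >
      [1,2] "dog" : ((S\N)/N)/N
      [2,4] N   >
        [2,3] N/(N\PP)   >T
          [2,3] "plan" : PP
        [3,4] "heard" : N\PP
    [4,5] "river" : N

S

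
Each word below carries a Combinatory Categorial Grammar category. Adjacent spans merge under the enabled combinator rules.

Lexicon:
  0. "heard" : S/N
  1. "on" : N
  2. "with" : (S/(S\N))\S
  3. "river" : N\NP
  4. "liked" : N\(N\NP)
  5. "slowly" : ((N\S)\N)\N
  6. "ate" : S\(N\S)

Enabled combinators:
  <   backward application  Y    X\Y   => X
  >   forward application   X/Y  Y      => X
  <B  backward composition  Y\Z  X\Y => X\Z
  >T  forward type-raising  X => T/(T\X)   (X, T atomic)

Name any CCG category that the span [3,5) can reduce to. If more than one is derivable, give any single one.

N

[0,7] S   >
  [0,3] S/(S\N)   <
    [0,2] S   >
      [0,1] "heard" : S/N
      [1,2] "on" : N
    [2,3] "with" : (S/(S\N))\S
  [3,7] S\N   <B
    [3,6] (N\S)\N   <
      [3,5] N   <
        [3,4] "river" : N\NP
        [4,5] "liked" : N\(N\NP)
      [5,6] "slowly" : ((N\S)\N)\N
    [6,7] "ate" : S\(N\S)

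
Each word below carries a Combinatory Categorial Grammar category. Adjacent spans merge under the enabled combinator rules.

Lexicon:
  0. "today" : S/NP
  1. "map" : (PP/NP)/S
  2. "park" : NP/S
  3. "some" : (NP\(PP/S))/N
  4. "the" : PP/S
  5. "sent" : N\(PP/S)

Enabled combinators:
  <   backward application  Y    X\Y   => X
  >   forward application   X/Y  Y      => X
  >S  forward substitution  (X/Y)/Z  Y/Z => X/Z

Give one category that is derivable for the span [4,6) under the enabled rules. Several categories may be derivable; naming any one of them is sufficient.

N

[0,6] S   >
  [0,1] "today" : S/NP
  [1,6] NP   <
    [1,3] PP/S   >S
      [1,2] "map" : (PP/NP)/S
      [2,3] "park" : NP/S
    [3,6] NP\(PP/S)   >
      [3,4] "some" : (NP\(PP/S))/N
      [4,6] N   <
        [4,5] "the" : PP/S
        [5,6] "sent" : N\(PP/S)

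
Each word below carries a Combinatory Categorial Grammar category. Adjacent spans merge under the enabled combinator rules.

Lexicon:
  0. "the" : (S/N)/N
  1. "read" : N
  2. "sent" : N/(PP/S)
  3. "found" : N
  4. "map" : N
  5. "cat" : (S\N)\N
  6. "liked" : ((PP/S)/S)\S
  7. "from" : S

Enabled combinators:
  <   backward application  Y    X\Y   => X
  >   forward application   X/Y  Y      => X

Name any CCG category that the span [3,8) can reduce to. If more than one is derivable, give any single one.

[0,8] S   >
  [0,2] S/N   >
    [0,1] "the" : (S/N)/N
    [1,2] "read" : N
  [2,8] N   >
    [2,3] "sent" : N/(PP/S)
    [3,8] PP/S   >
      [3,7] (PP/S)/S   <
        [3,6] S   <
          [3,4] "found" : N
          [4,6] S\N   <
            [4,5] "map" : N
            [5,6] "cat" : (S\N)\N
        [6,7] "liked" : ((PP/S)/S)\S
      [7,8] "from" : S

PP/S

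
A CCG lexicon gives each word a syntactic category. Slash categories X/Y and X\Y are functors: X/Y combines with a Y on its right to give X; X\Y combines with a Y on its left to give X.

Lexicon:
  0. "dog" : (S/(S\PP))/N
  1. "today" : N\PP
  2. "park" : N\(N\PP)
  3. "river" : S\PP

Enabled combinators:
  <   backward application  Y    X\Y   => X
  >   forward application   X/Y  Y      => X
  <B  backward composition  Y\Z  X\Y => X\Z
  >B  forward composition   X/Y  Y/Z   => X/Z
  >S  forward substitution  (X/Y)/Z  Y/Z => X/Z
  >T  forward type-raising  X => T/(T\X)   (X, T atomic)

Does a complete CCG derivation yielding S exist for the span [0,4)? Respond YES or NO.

[0,4] S   >
  [0,3] S/(S\PP)   >
    [0,1] "dog" : (S/(S\PP))/N
    [1,3] N   <
      [1,2] "today" : N\PP
      [2,3] "park" : N\(N\PP)
  [3,4] "river" : S\PP

YES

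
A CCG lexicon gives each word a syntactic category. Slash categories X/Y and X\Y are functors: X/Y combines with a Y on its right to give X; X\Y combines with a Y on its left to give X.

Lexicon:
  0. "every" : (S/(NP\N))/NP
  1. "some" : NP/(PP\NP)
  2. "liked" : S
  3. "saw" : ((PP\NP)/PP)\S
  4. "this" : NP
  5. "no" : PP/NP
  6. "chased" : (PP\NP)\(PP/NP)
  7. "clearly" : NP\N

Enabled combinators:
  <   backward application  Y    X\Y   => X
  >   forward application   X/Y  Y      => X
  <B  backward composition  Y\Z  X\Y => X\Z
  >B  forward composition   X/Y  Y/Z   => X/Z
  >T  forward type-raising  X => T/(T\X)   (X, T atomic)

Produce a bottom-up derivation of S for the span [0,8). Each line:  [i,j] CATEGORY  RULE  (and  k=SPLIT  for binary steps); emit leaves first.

[0,1] (S/(NP\N))/NP  lex  "every"
[1,2] NP/(PP\NP)  lex  "some"
[2,3] S  lex  "liked"
[3,4] ((PP\NP)/PP)\S  lex  "saw"
[2,4] (PP\NP)/PP  <  k=3
[1,4] NP/PP  >B  k=2
[4,5] NP  lex  "this"
[5,6] PP/NP  lex  "no"
[6,7] (PP\NP)\(PP/NP)  lex  "chased"
[5,7] PP\NP  <  k=6
[4,7] PP  <  k=5
[1,7] NP  >  k=4
[0,7] S/(NP\N)  >  k=1
[7,8] NP\N  lex  "clearly"
[0,8] S  >  k=7

[0,8] S   >
  [0,7] S/(NP\N)   >
    [0,1] "every" : (S/(NP\N))/NP
    [1,7] NP   >
      [1,4] NP/PP   >B
        [1,2] "some" : NP/(PP\NP)
        [2,4] (PP\NP)/PP   <
          [2,3] "liked" : S
          [3,4] "saw" : ((PP\NP)/PP)\S
      [4,7] PP   <
        [4,5] "this" : NP
        [5,7] PP\NP   <
          [5,6] "no" : PP/NP
          [6,7] "chased" : (PP\NP)\(PP/NP)
  [7,8] "clearly" : NP\N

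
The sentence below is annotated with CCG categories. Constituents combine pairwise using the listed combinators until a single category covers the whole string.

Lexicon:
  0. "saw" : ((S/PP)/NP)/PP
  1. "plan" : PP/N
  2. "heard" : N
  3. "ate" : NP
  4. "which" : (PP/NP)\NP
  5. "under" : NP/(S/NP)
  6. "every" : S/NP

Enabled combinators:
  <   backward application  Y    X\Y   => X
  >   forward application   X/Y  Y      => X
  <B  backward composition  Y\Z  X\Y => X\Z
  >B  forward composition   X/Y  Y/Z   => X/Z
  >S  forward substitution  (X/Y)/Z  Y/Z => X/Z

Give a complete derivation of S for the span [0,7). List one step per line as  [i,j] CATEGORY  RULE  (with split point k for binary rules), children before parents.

[0,1] ((S/PP)/NP)/PP  lex  "saw"
[1,2] PP/N  lex  "plan"
[2,3] N  lex  "heard"
[1,3] PP  >  k=2
[0,3] (S/PP)/NP  >  k=1
[3,4] NP  lex  "ate"
[4,5] (PP/NP)\NP  lex  "which"
[3,5] PP/NP  <  k=4
[0,5] S/NP  >S  k=3
[5,6] NP/(S/NP)  lex  "under"
[6,7] S/NP  lex  "every"
[5,7] NP  >  k=6
[0,7] S  >  k=5

[0,7] S   >
  [0,5] S/NP   >S
    [0,3] (S/PP)/NP   >
      [0,1] "saw" : ((S/PP)/NP)/PP
      [1,3] PP   >
        [1,2] "plan" : PP/N
        [2,3] "heard" : N
    [3,5] PP/NP   <
      [3,4] "ate" : NP
      [4,5] "which" : (PP/NP)\NP
  [5,7] NP   >
    [5,6] "under" : NP/(S/NP)
    [6,7] "every" : S/NP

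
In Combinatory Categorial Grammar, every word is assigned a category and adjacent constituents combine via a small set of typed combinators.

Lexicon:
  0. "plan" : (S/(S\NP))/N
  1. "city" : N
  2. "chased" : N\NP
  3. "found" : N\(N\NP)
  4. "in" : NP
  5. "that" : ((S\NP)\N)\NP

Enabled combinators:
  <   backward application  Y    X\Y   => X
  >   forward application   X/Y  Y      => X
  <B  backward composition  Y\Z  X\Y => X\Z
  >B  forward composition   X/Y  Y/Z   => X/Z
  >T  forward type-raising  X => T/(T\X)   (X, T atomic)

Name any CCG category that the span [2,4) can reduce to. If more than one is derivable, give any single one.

N

[0,6] S   >
  [0,2] S/(S\NP)   >
    [0,1] "plan" : (S/(S\NP))/N
    [1,2] "city" : N
  [2,6] S\NP   <
    [2,4] N   <
      [2,3] "chased" : N\NP
      [3,4] "found" : N\(N\NP)
    [4,6] (S\NP)\N   <
      [4,5] "in" : NP
      [5,6] "that" : ((S\NP)\N)\NP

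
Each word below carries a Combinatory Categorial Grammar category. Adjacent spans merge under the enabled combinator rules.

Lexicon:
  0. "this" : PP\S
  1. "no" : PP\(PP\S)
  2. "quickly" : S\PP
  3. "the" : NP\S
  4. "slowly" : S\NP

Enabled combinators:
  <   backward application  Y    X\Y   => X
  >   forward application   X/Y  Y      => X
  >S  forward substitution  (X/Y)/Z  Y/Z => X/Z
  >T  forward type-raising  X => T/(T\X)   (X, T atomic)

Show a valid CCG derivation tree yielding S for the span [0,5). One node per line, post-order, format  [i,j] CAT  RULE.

[0,1] PP\S  lex  "this"
[1,2] PP\(PP\S)  lex  "no"
[0,2] PP  <  k=1
[2,3] S\PP  lex  "quickly"
[0,3] S  <  k=2
[3,4] NP\S  lex  "the"
[0,4] NP  <  k=3
[4,5] S\NP  lex  "slowly"
[0,5] S  <  k=4

[0,5] S   <
  [0,4] NP   <
    [0,3] S   <
      [0,2] PP   <
        [0,1] "this" : PP\S
        [1,2] "no" : PP\(PP\S)
      [2,3] "quickly" : S\PP
    [3,4] "the" : NP\S
  [4,5] "slowly" : S\NP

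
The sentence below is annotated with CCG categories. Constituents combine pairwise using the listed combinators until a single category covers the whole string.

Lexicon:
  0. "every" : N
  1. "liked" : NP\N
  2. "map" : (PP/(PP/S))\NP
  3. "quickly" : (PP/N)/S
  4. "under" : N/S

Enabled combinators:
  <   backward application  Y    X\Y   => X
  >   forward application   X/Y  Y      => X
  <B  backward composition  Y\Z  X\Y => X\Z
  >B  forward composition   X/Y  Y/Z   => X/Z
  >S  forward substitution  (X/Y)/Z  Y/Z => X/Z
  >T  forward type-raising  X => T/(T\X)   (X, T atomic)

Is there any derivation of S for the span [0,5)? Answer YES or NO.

N NP\N (PP/(PP/S))\NP (PP/N)/S N/S
CKY chart[0,5] = {N/(N\PP), NP/(NP\PP), PP, PP/(PP\PP), S/(S\PP)}; S ∉ chart

NO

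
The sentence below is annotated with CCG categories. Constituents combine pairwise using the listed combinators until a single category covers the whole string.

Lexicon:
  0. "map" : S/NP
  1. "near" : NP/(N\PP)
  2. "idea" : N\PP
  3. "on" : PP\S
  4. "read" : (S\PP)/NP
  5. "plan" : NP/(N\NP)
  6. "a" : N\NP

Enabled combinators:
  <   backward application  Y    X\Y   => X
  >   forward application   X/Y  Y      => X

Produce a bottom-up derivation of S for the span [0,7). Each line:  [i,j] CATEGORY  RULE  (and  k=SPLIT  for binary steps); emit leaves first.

[0,7] S   <
  [0,4] PP   <
    [0,3] S   >
      [0,1] "map" : S/NP
      [1,3] NP   >
        [1,2] "near" : NP/(N\PP)
        [2,3] "idea" : N\PP
    [3,4] "on" : PP\S
  [4,7] S\PP   >
    [4,5] "read" : (S\PP)/NP
    [5,7] NP   >
      [5,6] "plan" : NP/(N\NP)
      [6,7] "a" : N\NP

[0,1] S/NP  lex  "map"
[1,2] NP/(N\PP)  lex  "near"
[2,3] N\PP  lex  "idea"
[1,3] NP  >  k=2
[0,3] S  >  k=1
[3,4] PP\S  lex  "on"
[0,4] PP  <  k=3
[4,5] (S\PP)/NP  lex  "read"
[5,6] NP/(N\NP)  lex  "plan"
[6,7] N\NP  lex  "a"
[5,7] NP  >  k=6
[4,7] S\PP  >  k=5
[0,7] S  <  k=4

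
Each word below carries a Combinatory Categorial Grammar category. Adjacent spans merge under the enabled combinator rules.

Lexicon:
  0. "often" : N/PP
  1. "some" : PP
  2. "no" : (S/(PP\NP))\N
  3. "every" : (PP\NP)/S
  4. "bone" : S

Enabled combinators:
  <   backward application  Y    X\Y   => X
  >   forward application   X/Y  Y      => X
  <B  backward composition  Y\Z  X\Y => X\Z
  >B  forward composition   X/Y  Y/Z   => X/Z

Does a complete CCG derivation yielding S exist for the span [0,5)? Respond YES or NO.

[0,5] S   >
  [0,3] S/(PP\NP)   <
    [0,2] N   >
      [0,1] "often" : N/PP
      [1,2] "some" : PP
    [2,3] "no" : (S/(PP\NP))\N
  [3,5] PP\NP   >
    [3,4] "every" : (PP\NP)/S
    [4,5] "bone" : S

YES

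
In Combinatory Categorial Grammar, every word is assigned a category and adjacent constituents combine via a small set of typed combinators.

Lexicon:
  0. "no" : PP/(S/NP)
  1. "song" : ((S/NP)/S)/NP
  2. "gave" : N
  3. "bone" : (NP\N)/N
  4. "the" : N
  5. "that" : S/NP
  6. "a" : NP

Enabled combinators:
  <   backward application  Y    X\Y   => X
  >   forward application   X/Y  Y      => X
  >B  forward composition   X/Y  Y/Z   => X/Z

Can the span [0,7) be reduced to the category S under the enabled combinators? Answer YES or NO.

NO

PP/(S/NP) ((S/NP)/S)/NP N (NP\N)/N N S/NP NP
CKY chart[0,7] = {PP}; S ∉ chart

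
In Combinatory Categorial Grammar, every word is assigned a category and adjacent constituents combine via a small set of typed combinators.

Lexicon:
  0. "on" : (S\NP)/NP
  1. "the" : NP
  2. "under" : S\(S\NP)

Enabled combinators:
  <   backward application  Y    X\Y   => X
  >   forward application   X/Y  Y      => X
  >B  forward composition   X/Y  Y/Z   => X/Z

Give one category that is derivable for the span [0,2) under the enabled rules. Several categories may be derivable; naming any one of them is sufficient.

[0,3] S   <
  [0,2] S\NP   >
    [0,1] "on" : (S\NP)/NP
    [1,2] "the" : NP
  [2,3] "under" : S\(S\NP)

S\NP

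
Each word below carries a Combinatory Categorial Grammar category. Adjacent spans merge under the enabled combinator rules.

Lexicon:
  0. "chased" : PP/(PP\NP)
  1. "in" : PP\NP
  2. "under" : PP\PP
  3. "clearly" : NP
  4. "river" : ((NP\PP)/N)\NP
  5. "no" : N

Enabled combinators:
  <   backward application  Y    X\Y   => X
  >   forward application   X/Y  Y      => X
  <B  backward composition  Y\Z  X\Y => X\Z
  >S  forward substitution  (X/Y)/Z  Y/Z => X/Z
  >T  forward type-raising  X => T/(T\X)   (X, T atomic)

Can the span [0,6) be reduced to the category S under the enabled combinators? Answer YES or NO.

NO

PP/(PP\NP) PP\NP PP\PP NP ((NP\PP)/N)\NP N
CKY chart[0,6] = {N/(N\NP), NP, NP/(NP\NP), PP/(PP\NP), S/(S\NP)}; S ∉ chart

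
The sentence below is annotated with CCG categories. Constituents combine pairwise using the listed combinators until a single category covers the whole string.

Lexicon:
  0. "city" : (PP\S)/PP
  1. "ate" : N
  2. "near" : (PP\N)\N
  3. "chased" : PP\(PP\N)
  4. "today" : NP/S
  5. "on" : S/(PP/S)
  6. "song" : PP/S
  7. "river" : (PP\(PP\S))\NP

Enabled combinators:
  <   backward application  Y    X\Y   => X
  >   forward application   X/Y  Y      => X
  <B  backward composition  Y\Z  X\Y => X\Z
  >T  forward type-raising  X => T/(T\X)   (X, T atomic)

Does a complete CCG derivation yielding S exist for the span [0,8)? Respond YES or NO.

NO

(PP\S)/PP N (PP\N)\N PP\(PP\N) NP/S S/(PP/S) PP/S (PP\(PP\S))\NP
CKY chart[0,8] = {N/(N\PP), NP/(NP\PP), PP, PP/(PP\PP), S/(S\PP)}; S ∉ chart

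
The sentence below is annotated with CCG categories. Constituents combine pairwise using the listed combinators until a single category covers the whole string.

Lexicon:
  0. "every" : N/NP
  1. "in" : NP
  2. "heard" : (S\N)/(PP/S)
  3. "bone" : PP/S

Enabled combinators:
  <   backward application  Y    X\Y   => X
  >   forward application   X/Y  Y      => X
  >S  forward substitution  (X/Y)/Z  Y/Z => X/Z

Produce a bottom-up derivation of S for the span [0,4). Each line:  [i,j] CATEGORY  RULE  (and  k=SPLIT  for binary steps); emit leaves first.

[0,4] S   <
  [0,2] N   >
    [0,1] "every" : N/NP
    [1,2] "in" : NP
  [2,4] S\N   >
    [2,3] "heard" : (S\N)/(PP/S)
    [3,4] "bone" : PP/S

[0,1] N/NP  lex  "every"
[1,2] NP  lex  "in"
[0,2] N  >  k=1
[2,3] (S\N)/(PP/S)  lex  "heard"
[3,4] PP/S  lex  "bone"
[2,4] S\N  >  k=3
[0,4] S  <  k=2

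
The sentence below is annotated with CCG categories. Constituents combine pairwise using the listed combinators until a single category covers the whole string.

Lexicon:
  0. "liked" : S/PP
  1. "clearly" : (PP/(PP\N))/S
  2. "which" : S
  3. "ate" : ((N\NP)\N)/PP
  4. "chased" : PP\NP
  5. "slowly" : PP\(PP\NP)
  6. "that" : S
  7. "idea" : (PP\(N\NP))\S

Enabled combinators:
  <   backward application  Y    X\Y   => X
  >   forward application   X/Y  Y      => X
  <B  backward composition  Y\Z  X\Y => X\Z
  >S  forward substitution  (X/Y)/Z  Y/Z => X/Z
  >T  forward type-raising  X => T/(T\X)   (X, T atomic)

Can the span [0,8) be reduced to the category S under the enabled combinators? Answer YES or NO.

YES

[0,8] S   >
  [0,1] "liked" : S/PP
  [1,8] PP   >
    [1,3] PP/(PP\N)   >
      [1,2] "clearly" : (PP/(PP\N))/S
      [2,3] "which" : S
    [3,8] PP\N   <B
      [3,6] (N\NP)\N   >
        [3,4] "ate" : ((N\NP)\N)/PP
        [4,6] PP   <
          [4,5] "chased" : PP\NP
          [5,6] "slowly" : PP\(PP\NP)
      [6,8] PP\(N\NP)   <
        [6,7] "that" : S
        [7,8] "idea" : (PP\(N\NP))\S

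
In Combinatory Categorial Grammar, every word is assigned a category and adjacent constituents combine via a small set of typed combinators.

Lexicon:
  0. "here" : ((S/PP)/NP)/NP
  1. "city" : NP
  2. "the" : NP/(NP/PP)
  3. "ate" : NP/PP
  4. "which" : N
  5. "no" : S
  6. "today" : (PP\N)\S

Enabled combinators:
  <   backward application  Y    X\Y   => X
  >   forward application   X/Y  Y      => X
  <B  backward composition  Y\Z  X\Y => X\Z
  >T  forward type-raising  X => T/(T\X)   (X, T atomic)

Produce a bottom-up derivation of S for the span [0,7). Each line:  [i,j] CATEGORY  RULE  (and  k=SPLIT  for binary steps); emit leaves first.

[0,7] S   >
  [0,4] S/PP   >
    [0,2] (S/PP)/NP   >
      [0,1] "here" : ((S/PP)/NP)/NP
      [1,2] "city" : NP
    [2,4] NP   >
      [2,3] "the" : NP/(NP/PP)
      [3,4] "ate" : NP/PP
  [4,7] PP   <
    [4,5] "which" : N
    [5,7] PP\N   <
      [5,6] "no" : S
      [6,7] "today" : (PP\N)\S

[0,1] ((S/PP)/NP)/NP  lex  "here"
[1,2] NP  lex  "city"
[0,2] (S/PP)/NP  >  k=1
[2,3] NP/(NP/PP)  lex  "the"
[3,4] NP/PP  lex  "ate"
[2,4] NP  >  k=3
[0,4] S/PP  >  k=2
[4,5] N  lex  "which"
[5,6] S  lex  "no"
[6,7] (PP\N)\S  lex  "today"
[5,7] PP\N  <  k=6
[4,7] PP  <  k=5
[0,7] S  >  k=4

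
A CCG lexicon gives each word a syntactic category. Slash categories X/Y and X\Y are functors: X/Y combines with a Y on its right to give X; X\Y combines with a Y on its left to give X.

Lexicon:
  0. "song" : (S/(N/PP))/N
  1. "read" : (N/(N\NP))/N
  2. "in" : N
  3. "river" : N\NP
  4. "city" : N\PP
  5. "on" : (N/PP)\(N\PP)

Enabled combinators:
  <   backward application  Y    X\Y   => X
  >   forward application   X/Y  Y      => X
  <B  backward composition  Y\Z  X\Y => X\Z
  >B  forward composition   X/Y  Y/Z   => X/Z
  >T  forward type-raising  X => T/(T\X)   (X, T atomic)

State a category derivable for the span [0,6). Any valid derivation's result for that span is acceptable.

[0,6] S   >
  [0,4] S/(N/PP)   >
    [0,1] "song" : (S/(N/PP))/N
    [1,4] N   >
      [1,3] N/(N\NP)   >
        [1,2] "read" : (N/(N\NP))/N
        [2,3] "in" : N
      [3,4] "river" : N\NP
  [4,6] N/PP   <
    [4,5] "city" : N\PP
    [5,6] "on" : (N/PP)\(N\PP)

S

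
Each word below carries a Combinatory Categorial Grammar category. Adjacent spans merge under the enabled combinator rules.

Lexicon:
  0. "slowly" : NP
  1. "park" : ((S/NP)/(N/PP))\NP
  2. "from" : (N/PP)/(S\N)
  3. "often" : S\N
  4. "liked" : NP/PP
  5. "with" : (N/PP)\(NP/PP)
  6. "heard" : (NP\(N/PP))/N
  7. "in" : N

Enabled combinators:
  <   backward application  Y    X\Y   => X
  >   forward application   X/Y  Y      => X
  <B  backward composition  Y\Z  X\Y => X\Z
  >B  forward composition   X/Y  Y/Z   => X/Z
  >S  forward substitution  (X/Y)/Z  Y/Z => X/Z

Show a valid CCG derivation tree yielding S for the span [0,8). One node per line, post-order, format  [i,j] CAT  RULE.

[0,8] S   >
  [0,4] S/NP   >
    [0,2] (S/NP)/(N/PP)   <
      [0,1] "slowly" : NP
      [1,2] "park" : ((S/NP)/(N/PP))\NP
    [2,4] N/PP   >
      [2,3] "from" : (N/PP)/(S\N)
      [3,4] "often" : S\N
  [4,8] NP   <
    [4,6] N/PP   <
      [4,5] "liked" : NP/PP
      [5,6] "with" : (N/PP)\(NP/PP)
    [6,8] NP\(N/PP)   >
      [6,7] "heard" : (NP\(N/PP))/N
      [7,8] "in" : N

[0,1] NP  lex  "slowly"
[1,2] ((S/NP)/(N/PP))\NP  lex  "park"
[0,2] (S/NP)/(N/PP)  <  k=1
[2,3] (N/PP)/(S\N)  lex  "from"
[3,4] S\N  lex  "often"
[2,4] N/PP  >  k=3
[0,4] S/NP  >  k=2
[4,5] NP/PP  lex  "liked"
[5,6] (N/PP)\(NP/PP)  lex  "with"
[4,6] N/PP  <  k=5
[6,7] (NP\(N/PP))/N  lex  "heard"
[7,8] N  lex  "in"
[6,8] NP\(N/PP)  >  k=7
[4,8] NP  <  k=6
[0,8] S  >  k=4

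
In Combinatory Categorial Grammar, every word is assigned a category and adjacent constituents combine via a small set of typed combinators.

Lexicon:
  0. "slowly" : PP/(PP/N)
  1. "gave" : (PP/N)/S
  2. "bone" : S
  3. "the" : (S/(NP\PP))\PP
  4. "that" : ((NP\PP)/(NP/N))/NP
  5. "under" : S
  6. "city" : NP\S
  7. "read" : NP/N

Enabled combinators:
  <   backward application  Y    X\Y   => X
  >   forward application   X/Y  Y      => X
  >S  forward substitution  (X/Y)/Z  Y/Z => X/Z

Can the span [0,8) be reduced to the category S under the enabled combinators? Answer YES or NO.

[0,8] S   >
  [0,4] S/(NP\PP)   <
    [0,3] PP   >
      [0,1] "slowly" : PP/(PP/N)
      [1,3] PP/N   >
        [1,2] "gave" : (PP/N)/S
        [2,3] "bone" : S
    [3,4] "the" : (S/(NP\PP))\PP
  [4,8] NP\PP   >
    [4,7] (NP\PP)/(NP/N)   >
      [4,5] "that" : ((NP\PP)/(NP/N))/NP
      [5,7] NP   <
        [5,6] "under" : S
        [6,7] "city" : NP\S
    [7,8] "read" : NP/N

YES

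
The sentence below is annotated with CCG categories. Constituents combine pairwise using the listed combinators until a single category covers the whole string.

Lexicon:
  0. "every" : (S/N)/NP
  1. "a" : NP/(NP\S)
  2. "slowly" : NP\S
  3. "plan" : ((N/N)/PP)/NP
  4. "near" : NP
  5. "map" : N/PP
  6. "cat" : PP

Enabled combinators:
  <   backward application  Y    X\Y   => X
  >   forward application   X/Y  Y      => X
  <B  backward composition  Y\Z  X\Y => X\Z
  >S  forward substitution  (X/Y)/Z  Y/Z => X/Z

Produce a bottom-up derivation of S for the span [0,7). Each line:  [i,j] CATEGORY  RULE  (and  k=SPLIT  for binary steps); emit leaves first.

[0,1] (S/N)/NP  lex  "every"
[1,2] NP/(NP\S)  lex  "a"
[2,3] NP\S  lex  "slowly"
[1,3] NP  >  k=2
[0,3] S/N  >  k=1
[3,4] ((N/N)/PP)/NP  lex  "plan"
[4,5] NP  lex  "near"
[3,5] (N/N)/PP  >  k=4
[5,6] N/PP  lex  "map"
[3,6] N/PP  >S  k=5
[6,7] PP  lex  "cat"
[3,7] N  >  k=6
[0,7] S  >  k=3

[0,7] S   >
  [0,3] S/N   >
    [0,1] "every" : (S/N)/NP
    [1,3] NP   >
      [1,2] "a" : NP/(NP\S)
      [2,3] "slowly" : NP\S
  [3,7] N   >
    [3,6] N/PP   >S
      [3,5] (N/N)/PP   >
        [3,4] "plan" : ((N/N)/PP)/NP
        [4,5] "near" : NP
      [5,6] "map" : N/PP
    [6,7] "cat" : PP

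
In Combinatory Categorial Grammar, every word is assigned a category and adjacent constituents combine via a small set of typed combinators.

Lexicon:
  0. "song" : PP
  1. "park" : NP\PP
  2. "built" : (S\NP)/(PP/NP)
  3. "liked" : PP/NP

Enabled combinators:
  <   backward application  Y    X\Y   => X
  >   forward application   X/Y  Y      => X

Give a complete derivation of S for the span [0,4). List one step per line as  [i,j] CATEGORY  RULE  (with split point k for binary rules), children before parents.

[0,4] S   <
  [0,2] NP   <
    [0,1] "song" : PP
    [1,2] "park" : NP\PP
  [2,4] S\NP   >
    [2,3] "built" : (S\NP)/(PP/NP)
    [3,4] "liked" : PP/NP

[0,1] PP  lex  "song"
[1,2] NP\PP  lex  "park"
[0,2] NP  <  k=1
[2,3] (S\NP)/(PP/NP)  lex  "built"
[3,4] PP/NP  lex  "liked"
[2,4] S\NP  >  k=3
[0,4] S  <  k=2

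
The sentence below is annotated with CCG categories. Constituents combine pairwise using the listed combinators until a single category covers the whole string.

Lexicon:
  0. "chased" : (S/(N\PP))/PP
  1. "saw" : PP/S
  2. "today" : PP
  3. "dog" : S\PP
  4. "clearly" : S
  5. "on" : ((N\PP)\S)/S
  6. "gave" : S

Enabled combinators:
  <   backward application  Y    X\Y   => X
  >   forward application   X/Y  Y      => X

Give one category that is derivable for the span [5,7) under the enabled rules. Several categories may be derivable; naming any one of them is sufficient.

[0,7] S   >
  [0,4] S/(N\PP)   >
    [0,1] "chased" : (S/(N\PP))/PP
    [1,4] PP   >
      [1,2] "saw" : PP/S
      [2,4] S   <
        [2,3] "today" : PP
        [3,4] "dog" : S\PP
  [4,7] N\PP   <
    [4,5] "clearly" : S
    [5,7] (N\PP)\S   >
      [5,6] "on" : ((N\PP)\S)/S
      [6,7] "gave" : S

(N\PP)\S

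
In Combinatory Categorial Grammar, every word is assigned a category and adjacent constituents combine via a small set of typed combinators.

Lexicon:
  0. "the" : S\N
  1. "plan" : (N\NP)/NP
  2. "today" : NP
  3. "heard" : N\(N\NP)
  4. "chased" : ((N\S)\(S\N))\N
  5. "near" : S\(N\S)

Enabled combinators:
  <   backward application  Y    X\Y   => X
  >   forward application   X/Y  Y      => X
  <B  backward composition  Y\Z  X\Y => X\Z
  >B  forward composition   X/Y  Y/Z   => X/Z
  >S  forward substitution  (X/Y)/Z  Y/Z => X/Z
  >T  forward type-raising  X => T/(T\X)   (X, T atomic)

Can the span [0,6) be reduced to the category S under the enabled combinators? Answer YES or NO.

[0,6] S   <
  [0,5] N\S   <
    [0,1] "the" : S\N
    [1,5] (N\S)\(S\N)   <
      [1,4] N   <
        [1,3] N\NP   >
          [1,2] "plan" : (N\NP)/NP
          [2,3] "today" : NP
        [3,4] "heard" : N\(N\NP)
      [4,5] "chased" : ((N\S)\(S\N))\N
  [5,6] "near" : S\(N\S)

YES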